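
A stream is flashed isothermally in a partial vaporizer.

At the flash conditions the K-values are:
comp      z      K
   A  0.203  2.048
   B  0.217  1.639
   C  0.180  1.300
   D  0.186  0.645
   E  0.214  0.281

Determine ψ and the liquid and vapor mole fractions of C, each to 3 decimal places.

ψ = 0.436, x_C = 0.159, y_C = 0.207

Material balance + equilibrium reduce to Σ zᵢ(Kᵢ−1)/(1+ψ(Kᵢ−1)) = 0.
g(0) = ΣzᵢKᵢ − 1 = 0.186 and g(1) = 1 − Σzᵢ/Kᵢ = -0.420, so a root lies in (0, 1).
Newton iteration, ψ⁰ = 0.68:
  ψ = 0.680: g = -0.1224, g' = -0.595 → ψ = 0.474
  ψ = 0.474: g = -0.0170, g' = -0.453 → ψ = 0.437
  ψ = 0.437: g = -0.0003, g' = -0.440 → ψ = 0.436
Converged at ψ = 0.436.
Compositions from xᵢ = zᵢ/(1+ψ(Kᵢ−1)), yᵢ = Kᵢxᵢ:
  A: x = 0.139, y = 0.285
  B: x = 0.170, y = 0.278
  C: x = 0.159, y = 0.207
  D: x = 0.220, y = 0.142
  E: x = 0.312, y = 0.088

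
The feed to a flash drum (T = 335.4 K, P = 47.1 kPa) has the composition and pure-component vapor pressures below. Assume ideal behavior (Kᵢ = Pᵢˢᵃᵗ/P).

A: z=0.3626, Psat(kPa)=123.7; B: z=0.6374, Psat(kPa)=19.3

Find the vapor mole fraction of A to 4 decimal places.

Raoult's law: Kᵢ = Pᵢˢᵃᵗ/P = Pᵢˢᵃᵗ/47.1.
  K_A = 123.7/47.1 = 2.626327, K_B = 19.3/47.1 = 0.409766
Rachford–Rice: g(β) = Σ zᵢ(Kᵢ−1)/(1+β(Kᵢ−1)) = 0.
Check two-phase: ΣzᵢKᵢ = 1.2135 > 1 and Σzᵢ/Kᵢ = 1.6936 > 1, so g(0) = 0.2135 > 0 and g(1) = -0.6936 < 0.
Binary case is linear: z₁(K₁−1)(1+β(K₂−1)) + z₂(K₂−1)(1+β(K₁−1)) = 0
⇒ β = [z₁(K₁−1)+z₂(K₂−1)] / [−(K₁−1)(K₂−1)] = 0.21349/0.95991 = 0.2224
Compositions from xᵢ = zᵢ/(1+β(Kᵢ−1)), yᵢ = Kᵢxᵢ:
  A: x = 0.2663, y = 0.6993
  B: x = 0.7337, y = 0.3007

y_A = 0.6993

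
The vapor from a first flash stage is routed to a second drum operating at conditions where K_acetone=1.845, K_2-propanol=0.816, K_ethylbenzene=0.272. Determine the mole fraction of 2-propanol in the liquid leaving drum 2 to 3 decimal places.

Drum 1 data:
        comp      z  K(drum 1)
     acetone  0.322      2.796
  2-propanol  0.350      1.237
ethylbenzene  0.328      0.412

x_2-propanol (drum 2) = 0.390

Drum 1:
Newton iteration, ψ₁⁰ = 0.54:
  ψ₁ = 0.540: g = 0.0845, g' = -0.527 → ψ₁ = 0.701
  ψ₁ = 0.701: g = -0.0007, g' = -0.546 → ψ₁ = 0.699
Converged at ψ₁ = 0.699.
Drum-1 compositions:
  acetone: x = 0.143, y = 0.399
  2-propanol: x = 0.300, y = 0.371
  ethylbenzene: x = 0.557, y = 0.229
Drum-2 feed = drum-1 vapor: z₂ = (0.3991, 0.3714, 0.2295).
Drum 2:
Let ψ₂ = V/F and solve Σ zᵢ(Kᵢ−1)/(1+ψ₂(Kᵢ−1)) = 0.
Check two-phase: ΣzᵢKᵢ = 1.102 > 1 and Σzᵢ/Kᵢ = 1.515 > 1, so g(0) = 0.102 > 0 and g(1) = -0.515 < 0.
Newton iteration, ψ₂⁰ = 0.5:
  ψ₂ = 0.500: g = -0.1009, g' = -0.457 → ψ₂ = 0.279
  ψ₂ = 0.279: g = -0.0088, g' = -0.392 → ψ₂ = 0.257
Converged at ψ₂ = 0.257.
  acetone: x = 0.328, y = 0.605
  2-propanol: x = 0.390, y = 0.318
  ethylbenzene: x = 0.282, y = 0.077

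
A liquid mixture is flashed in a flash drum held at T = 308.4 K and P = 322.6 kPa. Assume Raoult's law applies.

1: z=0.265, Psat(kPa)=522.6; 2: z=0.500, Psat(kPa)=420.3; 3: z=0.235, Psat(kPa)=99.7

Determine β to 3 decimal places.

β = 0.524

Raoult's law: Kᵢ = Pᵢˢᵃᵗ/P = Pᵢˢᵃᵗ/322.6.
  K_1 = 522.6/322.6 = 1.61996, K_2 = 420.3/322.6 = 1.30285, K_3 = 99.7/322.6 = 0.30905
Newton–Raphson from β = 0.5:
  β = 0.500: g = 0.0088, g' = -0.356 → β = 0.525
  β = 0.525: g = -0.0002, g' = -0.368 → β = 0.524
Converged at β = 0.524.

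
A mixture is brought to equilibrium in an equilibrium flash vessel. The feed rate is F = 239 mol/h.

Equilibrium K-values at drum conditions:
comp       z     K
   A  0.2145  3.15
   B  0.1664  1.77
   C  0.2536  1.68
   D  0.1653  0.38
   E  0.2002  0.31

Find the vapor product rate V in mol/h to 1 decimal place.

V = 147.5 mol/h

Rachford–Rice: g(V/F) = Σ zᵢ(Kᵢ−1)/(1+V/F(Kᵢ−1)) = 0.
Check two-phase: ΣzᵢKᵢ = 1.5211 > 1 and Σzᵢ/Kᵢ = 1.3939 > 1, so g(0) = 0.5211 > 0 and g(1) = -0.3939 < 0.
Newton iteration, V/F⁰ = 0.5:
  V/F = 0.5000: g = 0.08403, g' = -0.7027 → V/F = 0.6196
  V/F = 0.6196: g = -0.00188, g' = -0.7439 → V/F = 0.6171
Converged at V/F = 0.6171.
Then V = V/F·F = 0.6171·239 = 147.5 mol/h and L = F − V = 91.5 mol/h.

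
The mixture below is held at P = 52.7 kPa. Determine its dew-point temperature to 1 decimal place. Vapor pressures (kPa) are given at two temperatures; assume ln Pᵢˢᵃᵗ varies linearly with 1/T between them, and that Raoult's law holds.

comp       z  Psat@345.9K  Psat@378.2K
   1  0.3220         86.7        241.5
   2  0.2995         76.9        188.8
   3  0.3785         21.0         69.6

Dew-point temperature: Σzᵢ·P/Pᵢˢᵃᵗ(T) = 1. Interpolate ln Pᵢˢᵃᵗ = aᵢ + bᵢ/T.
  T = 345.9 K: ΣzᵢP/Pᵢˢᵃᵗ = 1.3508
  T = 378.2 K: ΣzᵢP/Pᵢˢᵃᵗ = 0.4405
  T = 362.0 K: ΣzᵢP/Pᵢˢᵃᵗ = 0.7523
  T = 353.9 K: ΣzᵢP/Pᵢˢᵃᵗ = 1.0028
  T = 357.9 K: ΣzᵢP/Pᵢˢᵃᵗ = 0.8686
  T = 355.9 K: ΣzᵢP/Pᵢˢᵃᵗ = 0.9329
Interpolating between 353.9 K and 355.9 K gives T ≈ 354.0 K.

T = 354.0 K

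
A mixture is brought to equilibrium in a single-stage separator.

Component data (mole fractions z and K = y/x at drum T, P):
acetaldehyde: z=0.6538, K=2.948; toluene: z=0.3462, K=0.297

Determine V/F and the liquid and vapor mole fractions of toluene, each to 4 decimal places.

Iterate (Newton) starting at V/F = 0.5:
  V/F = 0.5000: g = 0.26989, g' = -1.0435 → V/F = 0.7586
  V/F = 0.7586: g = -0.00751, g' = -1.1897 → V/F = 0.7523
Converged at V/F = 0.7523.
Compositions from xᵢ = zᵢ/(1+V/F(Kᵢ−1)), yᵢ = Kᵢxᵢ:
  acetaldehyde: x = 0.2652, y = 0.7818
  toluene: x = 0.7348, y = 0.2182

V/F = 0.7523, x_toluene = 0.7348, y_toluene = 0.2182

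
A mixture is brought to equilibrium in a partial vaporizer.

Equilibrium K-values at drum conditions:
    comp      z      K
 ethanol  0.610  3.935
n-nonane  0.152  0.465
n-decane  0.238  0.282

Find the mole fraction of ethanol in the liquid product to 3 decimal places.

Iterate (Newton) starting at ψ = 0.63:
  ψ = 0.630: g = 0.1937, g' = -1.155 → ψ = 0.798
  ψ = 0.798: g = -0.0059, g' = -1.275 → ψ = 0.793
Converged at ψ = 0.793.
Compositions from xᵢ = zᵢ/(1+ψ(Kᵢ−1)), yᵢ = Kᵢxᵢ:
  ethanol: x = 0.183, y = 0.721
  n-nonane: x = 0.264, y = 0.123
  n-decane: x = 0.553, y = 0.156

x_ethanol = 0.183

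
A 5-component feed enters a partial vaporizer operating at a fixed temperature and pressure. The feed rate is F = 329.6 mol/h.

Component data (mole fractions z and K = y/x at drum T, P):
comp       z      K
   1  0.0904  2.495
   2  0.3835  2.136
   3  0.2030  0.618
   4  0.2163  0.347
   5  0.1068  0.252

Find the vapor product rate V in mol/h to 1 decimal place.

Let ψ = V/F and solve Σ zᵢ(Kᵢ−1)/(1+ψ(Kᵢ−1)) = 0.
Check two-phase: ΣzᵢKᵢ = 1.2721 > 1 and Σzᵢ/Kᵢ = 1.5914 > 1, so g(0) = 0.2721 > 0 and g(1) = -0.5914 < 0.
Newton iteration, ψ⁰ = 0.5:
  ψ = 0.5000: g = -0.07800, g' = -0.6685 → ψ = 0.3833
  ψ = 0.3833: g = -0.00184, g' = -0.6440 → ψ = 0.3805
Converged at ψ = 0.3805.
Then V = ψ·F = 0.3805·329.6 = 125.4 mol/h and L = F − V = 204.2 mol/h.

V = 125.4 mol/h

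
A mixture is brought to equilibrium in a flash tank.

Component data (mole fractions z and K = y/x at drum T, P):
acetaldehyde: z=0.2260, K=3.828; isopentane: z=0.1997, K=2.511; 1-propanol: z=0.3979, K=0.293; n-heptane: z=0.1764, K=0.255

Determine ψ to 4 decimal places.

ψ = 0.3223

Material balance + equilibrium reduce to Σ zᵢ(Kᵢ−1)/(1+ψ(Kᵢ−1)) = 0.
g(0) = ΣzᵢKᵢ − 1 = 0.5281 and g(1) = 1 − Σzᵢ/Kᵢ = -1.1884, so a root lies in (0, 1).
Iterate (Newton) starting at ψ = 0.56:
  ψ = 0.5600: g = -0.28037, g' = -1.2378 → ψ = 0.3335
  ψ = 0.3335: g = -0.01342, g' = -1.1942 → ψ = 0.3223
Converged at ψ = 0.3223.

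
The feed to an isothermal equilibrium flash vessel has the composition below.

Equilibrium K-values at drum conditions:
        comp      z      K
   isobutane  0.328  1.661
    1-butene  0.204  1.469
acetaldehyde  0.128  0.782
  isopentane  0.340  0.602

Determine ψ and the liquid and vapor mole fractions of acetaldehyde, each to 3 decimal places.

ψ = 0.699, x_acetaldehyde = 0.151, y_acetaldehyde = 0.118

Let ψ = V/F and solve Σ zᵢ(Kᵢ−1)/(1+ψ(Kᵢ−1)) = 0.
g(0) = ΣzᵢKᵢ − 1 = 0.149 and g(1) = 1 − Σzᵢ/Kᵢ = -0.065, so a root lies in (0, 1).
Newton–Raphson from ψ = 0.5:
  ψ = 0.500: g = 0.0402, g' = -0.202 → ψ = 0.699
Converged at ψ = 0.699.
Compositions from xᵢ = zᵢ/(1+ψ(Kᵢ−1)), yᵢ = Kᵢxᵢ:
  isobutane: x = 0.224, y = 0.373
  1-butene: x = 0.154, y = 0.226
  acetaldehyde: x = 0.151, y = 0.118
  isopentane: x = 0.471, y = 0.284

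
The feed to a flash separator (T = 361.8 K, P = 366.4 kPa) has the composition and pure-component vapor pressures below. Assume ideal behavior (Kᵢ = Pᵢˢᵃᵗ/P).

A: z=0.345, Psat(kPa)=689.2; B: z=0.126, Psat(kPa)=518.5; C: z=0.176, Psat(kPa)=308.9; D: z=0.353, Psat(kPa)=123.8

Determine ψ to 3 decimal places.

ψ = 0.221

Raoult's law: Kᵢ = Pᵢˢᵃᵗ/P = Pᵢˢᵃᵗ/366.4.
  K_A = 689.2/366.4 = 1.88100, K_B = 518.5/366.4 = 1.41512, K_C = 308.9/366.4 = 0.84307, K_D = 123.8/366.4 = 0.33788
Newton–Raphson from ψ = 0.34:
  ψ = 0.340: g = -0.0511, g' = -0.438 → ψ = 0.223
  ψ = 0.223: g = -0.0011, g' = -0.423 → ψ = 0.221
Converged at ψ = 0.221.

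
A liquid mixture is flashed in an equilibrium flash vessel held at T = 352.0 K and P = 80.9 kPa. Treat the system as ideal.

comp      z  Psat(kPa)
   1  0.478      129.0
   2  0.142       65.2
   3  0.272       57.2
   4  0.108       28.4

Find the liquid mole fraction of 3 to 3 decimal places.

Raoult's law: Kᵢ = Pᵢˢᵃᵗ/P = Pᵢˢᵃᵗ/80.9.
  K_1 = 129.0/80.9 = 1.59456, K_2 = 65.2/80.9 = 0.80593, K_3 = 57.2/80.9 = 0.70705, K_4 = 28.4/80.9 = 0.35105
Newton iteration, β⁰ = 0.56:
  β = 0.560: g = -0.0231, g' = -0.247 → β = 0.467
  β = 0.467: g = -0.0006, g' = -0.235 → β = 0.464
Converged at β = 0.464.
Compositions from xᵢ = zᵢ/(1+β(Kᵢ−1)), yᵢ = Kᵢxᵢ:
  1: x = 0.375, y = 0.597
  2: x = 0.156, y = 0.126
  3: x = 0.315, y = 0.223
  4: x = 0.155, y = 0.054

x_3 = 0.315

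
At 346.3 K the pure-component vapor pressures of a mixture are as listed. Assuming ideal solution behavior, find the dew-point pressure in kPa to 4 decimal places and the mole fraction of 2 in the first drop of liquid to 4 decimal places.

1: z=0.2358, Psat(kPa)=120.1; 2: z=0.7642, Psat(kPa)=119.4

Pdew = 119.5643 kPa, x_2 = 0.7653

At the dew point ψ → 1, so Σzᵢ/Kᵢ = 1 with Kᵢ = Pᵢˢᵃᵗ/P ⇒ 1/P = Σzᵢ/Pᵢˢᵃᵗ.
1/P = 0.2358/120.1 + 0.7642/119.4 = 0.0083637 ⇒ P = 119.5643 kPa
xᵢ = zᵢP/Pᵢˢᵃᵗ ⇒ x_2 = 0.7642·119.5643/119.4 = 0.7653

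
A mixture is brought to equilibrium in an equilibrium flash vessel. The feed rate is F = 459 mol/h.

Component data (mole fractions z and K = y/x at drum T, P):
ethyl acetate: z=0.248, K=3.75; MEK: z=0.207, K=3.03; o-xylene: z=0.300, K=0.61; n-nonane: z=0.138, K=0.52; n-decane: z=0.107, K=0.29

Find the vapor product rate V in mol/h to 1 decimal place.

V = 318.2 mol/h

Rachford–Rice: g(V/F) = Σ zᵢ(Kᵢ−1)/(1+V/F(Kᵢ−1)) = 0.
g(0) = ΣzᵢKᵢ − 1 = 0.843 and g(1) = 1 − Σzᵢ/Kᵢ = -0.261, so a root lies in (0, 1).
Newton–Raphson from V/F = 0.35:
  V/F = 0.350: g = 0.2770, g' = -0.981 → V/F = 0.632
  V/F = 0.632: g = 0.0448, g' = -0.737 → V/F = 0.693
Converged at V/F = 0.693.
Then V = V/F·F = 0.6932·459 = 318.2 mol/h and L = F − V = 140.8 mol/h.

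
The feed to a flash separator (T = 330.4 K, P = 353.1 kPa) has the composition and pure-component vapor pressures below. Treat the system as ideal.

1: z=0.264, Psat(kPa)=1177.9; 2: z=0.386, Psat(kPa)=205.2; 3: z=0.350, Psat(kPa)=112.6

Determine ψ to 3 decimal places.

Raoult's law: Kᵢ = Pᵢˢᵃᵗ/P = Pᵢˢᵃᵗ/353.1.
  K_1 = 1177.9/353.1 = 3.33588, K_2 = 205.2/353.1 = 0.58114, K_3 = 112.6/353.1 = 0.31889
Iterate (Newton) starting at ψ = 0.5:
  ψ = 0.500: g = -0.2816, g' = -0.788 → ψ = 0.143
  ψ = 0.143: g = 0.0264, g' = -1.086 → ψ = 0.167
  ψ = 0.167: g = 0.0007, g' = -1.030 → ψ = 0.168
Converged at ψ = 0.168.

ψ = 0.168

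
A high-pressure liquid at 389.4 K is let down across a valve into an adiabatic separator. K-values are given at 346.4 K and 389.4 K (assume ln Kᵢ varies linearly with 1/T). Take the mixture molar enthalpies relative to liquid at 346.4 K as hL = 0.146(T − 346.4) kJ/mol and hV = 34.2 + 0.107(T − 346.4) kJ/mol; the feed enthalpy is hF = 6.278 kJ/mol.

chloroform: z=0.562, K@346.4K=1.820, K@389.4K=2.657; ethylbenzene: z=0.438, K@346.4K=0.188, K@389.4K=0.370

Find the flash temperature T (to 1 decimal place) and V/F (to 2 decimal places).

Adiabatic flash: solve Rachford–Rice at each trial T, then check hF = ψ·hV(T) + (1−ψ)·hL(T).
  T = 346.4 K: K = (1.820, 0.188), RR gives ψ = 0.158, H_out = 5.403 kJ/mol
  T = 389.4 K: K = (2.657, 0.370), RR gives ψ = 0.628, H_out = 26.694 kJ/mol
  T = 367.9 K: K = (2.223, 0.269), RR gives ψ = 0.411, H_out = 16.845 kJ/mol
  T = 357.1 K: K = (2.017, 0.226), RR gives ψ = 0.295, H_out = 11.536 kJ/mol
  T = 351.8 K: K = (1.918, 0.207), RR gives ψ = 0.231, H_out = 8.651 kJ/mol
  T = 349.1 K: K = (1.869, 0.197), RR gives ψ = 0.196, H_out = 7.073 kJ/mol
  T = 347.8 K: K = (1.845, 0.193), RR gives ψ = 0.178, H_out = 6.281 kJ/mol
Linear interpolation between T = 346.4 (H_out = 5.403) and T = 347.8 (H_out = 6.281) on hF = 6.278 gives T ≈ 347.8 K, at which ψ = 0.18.

T = 347.8 K, V/F = 0.18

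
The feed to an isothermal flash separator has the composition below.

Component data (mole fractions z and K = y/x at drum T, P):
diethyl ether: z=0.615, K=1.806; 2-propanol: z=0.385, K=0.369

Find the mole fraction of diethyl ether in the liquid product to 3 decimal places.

Rachford–Rice: g(ψ) = Σ zᵢ(Kᵢ−1)/(1+ψ(Kᵢ−1)) = 0.
Feasibility: ΣzᵢKᵢ = 1.253, Σzᵢ/Kᵢ = 1.384 — both > 1, two phases present.
Iterate (Newton) starting at ψ = 0.62:
  ψ = 0.620: g = -0.0685, g' = -0.591 → ψ = 0.504
  ψ = 0.504: g = -0.0038, g' = -0.532 → ψ = 0.497
Converged at ψ = 0.497.
Compositions from xᵢ = zᵢ/(1+ψ(Kᵢ−1)), yᵢ = Kᵢxᵢ:
  diethyl ether: x = 0.439, y = 0.793
  2-propanol: x = 0.561, y = 0.207

x_diethyl ether = 0.439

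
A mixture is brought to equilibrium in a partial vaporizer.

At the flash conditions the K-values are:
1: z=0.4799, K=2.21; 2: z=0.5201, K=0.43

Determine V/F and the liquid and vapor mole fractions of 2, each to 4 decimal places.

Material balance + equilibrium reduce to Σ zᵢ(Kᵢ−1)/(1+V/F(Kᵢ−1)) = 0.
Check two-phase: ΣzᵢKᵢ = 1.2842 > 1 and Σzᵢ/Kᵢ = 1.4267 > 1, so g(0) = 0.2842 > 0 and g(1) = -0.4267 < 0.
Binary case is linear: z₁(K₁−1)(1+V/F(K₂−1)) + z₂(K₂−1)(1+V/F(K₁−1)) = 0
⇒ V/F = [z₁(K₁−1)+z₂(K₂−1)] / [−(K₁−1)(K₂−1)] = 0.28422/0.68970 = 0.4121
Compositions from xᵢ = zᵢ/(1+V/F(Kᵢ−1)), yᵢ = Kᵢxᵢ:
  1: x = 0.3202, y = 0.7077
  2: x = 0.6798, y = 0.2923

V/F = 0.4121, x_2 = 0.6798, y_2 = 0.2923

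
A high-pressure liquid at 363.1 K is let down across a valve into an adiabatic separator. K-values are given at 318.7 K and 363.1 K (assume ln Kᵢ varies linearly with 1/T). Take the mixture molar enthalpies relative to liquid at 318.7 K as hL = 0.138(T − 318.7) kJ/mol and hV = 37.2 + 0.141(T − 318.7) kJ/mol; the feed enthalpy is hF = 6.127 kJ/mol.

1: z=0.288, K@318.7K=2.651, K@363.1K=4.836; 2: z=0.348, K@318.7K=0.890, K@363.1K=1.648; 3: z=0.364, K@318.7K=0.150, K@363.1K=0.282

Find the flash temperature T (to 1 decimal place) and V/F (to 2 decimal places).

T = 320.2 K, V/F = 0.16

Adiabatic flash: solve Rachford–Rice at each trial T, then check hF = ψ·hV(T) + (1−ψ)·hL(T).
  T = 318.7 K: K = (2.651, 0.890, 0.150), RR gives ψ = 0.136, H_out = 5.042 kJ/mol
  T = 363.1 K: K = (4.836, 1.648, 0.282), RR gives ψ = 0.636, H_out = 29.867 kJ/mol
  T = 340.9 K: K = (3.651, 1.236, 0.210), RR gives ψ = 0.426, H_out = 18.925 kJ/mol
  T = 329.8 K: K = (3.128, 1.054, 0.178), RR gives ψ = 0.296, H_out = 12.535 kJ/mol
  T = 324.2 K: K = (2.882, 0.969, 0.164), RR gives ψ = 0.219, H_out = 8.926 kJ/mol
  T = 321.4 K: K = (2.763, 0.928, 0.157), RR gives ψ = 0.178, H_out = 6.996 kJ/mol
  T = 320.0 K: K = (2.704, 0.908, 0.153), RR gives ψ = 0.156, H_out = 5.995 kJ/mol
Linear interpolation between T = 320.0 (H_out = 5.995) and T = 321.4 (H_out = 6.996) on hF = 6.127 gives T ≈ 320.2 K, at which ψ = 0.16.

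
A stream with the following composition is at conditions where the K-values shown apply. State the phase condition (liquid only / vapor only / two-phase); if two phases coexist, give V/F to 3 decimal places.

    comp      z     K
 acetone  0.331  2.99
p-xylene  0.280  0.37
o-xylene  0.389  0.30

two-phase, V/F = 0.157

ΣzᵢKᵢ = 1.210; Σzᵢ/Kᵢ = 2.164.
Both exceed 1, so a two-phase solution exists.
Newton–Raphson from ψ = 0.3:
  ψ = 0.300: g = -0.1497, g' = -0.988 → ψ = 0.148
  ψ = 0.148: g = 0.0099, g' = -1.154 → ψ = 0.157
Converged at ψ = 0.157.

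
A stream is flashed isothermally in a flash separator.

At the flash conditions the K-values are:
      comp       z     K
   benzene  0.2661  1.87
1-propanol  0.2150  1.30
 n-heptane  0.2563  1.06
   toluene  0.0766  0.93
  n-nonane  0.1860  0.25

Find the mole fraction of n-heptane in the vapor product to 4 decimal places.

Iterate (Newton) starting at β = 0.44:
  β = 0.4400: g = 0.02564, g' = -0.3548 → β = 0.5123
  β = 0.5123: g = -0.00113, g' = -0.3881 → β = 0.5094
Converged at β = 0.5093.
Compositions from xᵢ = zᵢ/(1+β(Kᵢ−1)), yᵢ = Kᵢxᵢ:
  benzene: x = 0.1844, y = 0.3448
  1-propanol: x = 0.1865, y = 0.2425
  n-heptane: x = 0.2487, y = 0.2636
  toluene: x = 0.0794, y = 0.0739
  n-nonane: x = 0.3010, y = 0.0752

y_n-heptane = 0.2636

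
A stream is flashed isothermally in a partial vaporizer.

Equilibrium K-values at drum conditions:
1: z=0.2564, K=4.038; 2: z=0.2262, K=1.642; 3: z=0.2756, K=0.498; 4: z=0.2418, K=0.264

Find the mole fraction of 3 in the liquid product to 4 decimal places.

x_3 = 0.3552

Newton–Raphson from ψ = 0.5:
  ψ = 0.5000: g = -0.04715, g' = -0.8781 → ψ = 0.4463
  ψ = 0.4463: g = 0.00020, g' = -0.8885 → ψ = 0.4465
Converged at ψ = 0.4465.
Compositions from xᵢ = zᵢ/(1+ψ(Kᵢ−1)), yᵢ = Kᵢxᵢ:
  1: x = 0.1088, y = 0.4393
  2: x = 0.1758, y = 0.2887
  3: x = 0.3552, y = 0.1769
  4: x = 0.3602, y = 0.0951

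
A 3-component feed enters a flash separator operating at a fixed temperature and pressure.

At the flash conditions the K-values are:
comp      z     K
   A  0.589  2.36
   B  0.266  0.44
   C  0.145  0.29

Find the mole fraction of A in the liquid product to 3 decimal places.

Let β = V/F and solve Σ zᵢ(Kᵢ−1)/(1+β(Kᵢ−1)) = 0.
g(0) = ΣzᵢKᵢ − 1 = 0.549 and g(1) = 1 − Σzᵢ/Kᵢ = -0.354, so a root lies in (0, 1).
Newton iteration, β⁰ = 0.5:
  β = 0.500: g = 0.1103, g' = -0.723 → β = 0.653
  β = 0.653: g = -0.0022, g' = -0.767 → β = 0.650
Converged at β = 0.650.
Compositions from xᵢ = zᵢ/(1+β(Kᵢ−1)), yᵢ = Kᵢxᵢ:
  A: x = 0.313, y = 0.738
  B: x = 0.418, y = 0.184
  C: x = 0.269, y = 0.078

x_A = 0.313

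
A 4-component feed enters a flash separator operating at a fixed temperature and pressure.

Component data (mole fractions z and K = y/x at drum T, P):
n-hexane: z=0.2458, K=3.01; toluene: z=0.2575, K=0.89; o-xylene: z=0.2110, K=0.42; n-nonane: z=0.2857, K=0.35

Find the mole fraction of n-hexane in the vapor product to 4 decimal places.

y_n-hexane = 0.5568

Iterate (Newton) starting at ψ = 0.37:
  ψ = 0.3700: g = -0.14652, g' = -0.6543 → ψ = 0.1461
  ψ = 0.1461: g = 0.01423, g' = -0.8287 → ψ = 0.1633
  ψ = 0.1633: g = 0.00022, g' = -0.8039 → ψ = 0.1635
Converged at ψ = 0.1635.
Compositions from xᵢ = zᵢ/(1+ψ(Kᵢ−1)), yᵢ = Kᵢxᵢ:
  n-hexane: x = 0.1850, y = 0.5568
  toluene: x = 0.2622, y = 0.2334
  o-xylene: x = 0.2331, y = 0.0979
  n-nonane: x = 0.3197, y = 0.1119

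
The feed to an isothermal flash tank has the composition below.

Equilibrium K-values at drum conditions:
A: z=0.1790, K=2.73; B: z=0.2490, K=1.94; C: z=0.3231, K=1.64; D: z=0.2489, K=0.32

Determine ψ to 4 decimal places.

ψ = 0.8362

Rachford–Rice: g(ψ) = Σ zᵢ(Kᵢ−1)/(1+ψ(Kᵢ−1)) = 0.
Feasibility: ΣzᵢKᵢ = 1.5813, Σzᵢ/Kᵢ = 1.1687 — both > 1, two phases present.
Newton iteration, ψ⁰ = 0.5:
  ψ = 0.5000: g = 0.22548, g' = -0.5960 → ψ = 0.8783
  ψ = 0.8783: g = -0.03675, g' = -0.9142 → ψ = 0.8381
  ψ = 0.8381: g = -0.00162, g' = -0.8364 → ψ = 0.8362
Converged at ψ = 0.8362.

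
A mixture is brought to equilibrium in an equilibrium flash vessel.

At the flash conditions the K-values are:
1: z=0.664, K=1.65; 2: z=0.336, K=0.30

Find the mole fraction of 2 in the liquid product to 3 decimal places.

x_2 = 0.481

Rachford–Rice: g(ψ) = Σ zᵢ(Kᵢ−1)/(1+ψ(Kᵢ−1)) = 0.
Check two-phase: ΣzᵢKᵢ = 1.196 > 1 and Σzᵢ/Kᵢ = 1.522 > 1, so g(0) = 0.196 > 0 and g(1) = -0.522 < 0.
Iterate (Newton) starting at ψ = 0.44:
  ψ = 0.440: g = -0.0043, g' = -0.513 → ψ = 0.432
Converged at ψ = 0.432.
Compositions from xᵢ = zᵢ/(1+ψ(Kᵢ−1)), yᵢ = Kᵢxᵢ:
  1: x = 0.519, y = 0.856
  2: x = 0.481, y = 0.144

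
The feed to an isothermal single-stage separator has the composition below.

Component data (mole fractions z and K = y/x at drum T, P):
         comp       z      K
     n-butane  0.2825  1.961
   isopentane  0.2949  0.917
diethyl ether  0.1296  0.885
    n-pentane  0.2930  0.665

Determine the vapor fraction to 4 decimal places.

ψ = 0.6477

Material balance + equilibrium reduce to Σ zᵢ(Kᵢ−1)/(1+ψ(Kᵢ−1)) = 0.
g(0) = ΣzᵢKᵢ − 1 = 0.1339 and g(1) = 1 − Σzᵢ/Kᵢ = -0.0527, so a root lies in (0, 1).
Newton iteration, ψ⁰ = 0.5:
  ψ = 0.5000: g = 0.02412, g' = -0.1706 → ψ = 0.6414
  ψ = 0.6414: g = 0.00100, g' = -0.1575 → ψ = 0.6477
Converged at ψ = 0.6477.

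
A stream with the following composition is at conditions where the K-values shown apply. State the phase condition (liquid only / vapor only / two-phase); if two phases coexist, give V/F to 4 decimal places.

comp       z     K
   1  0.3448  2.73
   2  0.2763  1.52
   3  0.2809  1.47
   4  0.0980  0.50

ΣzᵢKᵢ = 1.8232; Σzᵢ/Kᵢ = 0.6952.
Since Σzᵢ/Kᵢ < 1 the mixture is above its dew point — single vapor phase.

vapor only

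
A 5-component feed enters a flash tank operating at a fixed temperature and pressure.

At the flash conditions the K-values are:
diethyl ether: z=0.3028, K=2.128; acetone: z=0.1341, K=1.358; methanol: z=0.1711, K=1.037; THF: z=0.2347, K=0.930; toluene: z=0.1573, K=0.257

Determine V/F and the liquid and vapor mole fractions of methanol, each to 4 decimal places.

V/F = 0.6477, x_methanol = 0.1671, y_methanol = 0.1733

Material balance + equilibrium reduce to Σ zᵢ(Kᵢ−1)/(1+V/F(Kᵢ−1)) = 0.
Feasibility: ΣzᵢKᵢ = 1.2626, Σzᵢ/Kᵢ = 1.2705 — both > 1, two phases present.
Newton–Raphson from V/F = 0.5:
  V/F = 0.5000: g = 0.06234, g' = -0.3912 → V/F = 0.6594
  V/F = 0.6594: g = -0.00546, g' = -0.4732 → V/F = 0.6478
  V/F = 0.6478: g = -0.00005, g' = -0.4642 → V/F = 0.6477
Converged at V/F = 0.6477.
Compositions from xᵢ = zᵢ/(1+V/F(Kᵢ−1)), yᵢ = Kᵢxᵢ:
  diethyl ether: x = 0.1750, y = 0.3723
  acetone: x = 0.1089, y = 0.1478
  methanol: x = 0.1671, y = 0.1733
  THF: x = 0.2458, y = 0.2286
  toluene: x = 0.3032, y = 0.0779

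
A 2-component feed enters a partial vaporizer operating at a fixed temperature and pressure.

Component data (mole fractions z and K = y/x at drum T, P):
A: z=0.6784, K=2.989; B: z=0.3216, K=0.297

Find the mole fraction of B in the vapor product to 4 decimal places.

Binary case is linear: z₁(K₁−1)(1+ψ(K₂−1)) + z₂(K₂−1)(1+ψ(K₁−1)) = 0
⇒ ψ = [z₁(K₁−1)+z₂(K₂−1)] / [−(K₁−1)(K₂−1)] = 1.12325/1.39827 = 0.8033
Compositions from xᵢ = zᵢ/(1+ψ(Kᵢ−1)), yᵢ = Kᵢxᵢ:
  A: x = 0.2611, y = 0.7806
  B: x = 0.7389, y = 0.2194

y_B = 0.2194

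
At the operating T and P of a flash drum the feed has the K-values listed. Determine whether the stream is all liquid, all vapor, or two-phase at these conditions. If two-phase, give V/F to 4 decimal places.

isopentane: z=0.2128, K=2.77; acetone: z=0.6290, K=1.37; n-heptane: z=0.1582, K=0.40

all vapor

ΣzᵢKᵢ = 1.5145; Σzᵢ/Kᵢ = 0.9314.
Since Σzᵢ/Kᵢ < 1 the mixture is above its dew point — single vapor phase.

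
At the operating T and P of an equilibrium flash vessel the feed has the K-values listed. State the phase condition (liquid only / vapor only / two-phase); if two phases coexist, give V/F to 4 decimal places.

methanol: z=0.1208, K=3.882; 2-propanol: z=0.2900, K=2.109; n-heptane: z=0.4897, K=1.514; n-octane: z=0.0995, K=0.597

ΣzᵢKᵢ = 1.8814; Σzᵢ/Kᵢ = 0.6587.
Since Σzᵢ/Kᵢ < 1 the mixture is above its dew point — single vapor phase.

vapor only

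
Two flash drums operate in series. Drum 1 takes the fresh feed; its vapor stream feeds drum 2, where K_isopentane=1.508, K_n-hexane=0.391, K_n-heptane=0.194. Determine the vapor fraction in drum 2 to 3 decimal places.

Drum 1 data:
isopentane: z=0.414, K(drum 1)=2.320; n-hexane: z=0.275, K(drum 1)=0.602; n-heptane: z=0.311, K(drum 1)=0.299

V/F (drum 2) = 0.413

Drum 1:
Rachford–Rice: g(ψ₁) = Σ zᵢ(Kᵢ−1)/(1+ψ₁(Kᵢ−1)) = 0.
Check two-phase: ΣzᵢKᵢ = 1.219 > 1 and Σzᵢ/Kᵢ = 1.675 > 1, so g(0) = 0.219 > 0 and g(1) = -0.675 < 0.
Newton–Raphson from ψ₁ = 0.5:
  ψ₁ = 0.500: g = -0.1431, g' = -0.692 → ψ₁ = 0.293
  ψ₁ = 0.293: g = -0.0043, g' = -0.673 → ψ₁ = 0.287
Converged at ψ₁ = 0.287.
Drum-1 compositions:
  isopentane: x = 0.300, y = 0.697
  n-hexane: x = 0.310, y = 0.187
  n-heptane: x = 0.389, y = 0.116
Drum-2 feed = drum-1 vapor: z₂ = (0.6967, 0.1869, 0.1164).
Drum 2:
Iterate (Newton) starting at ψ₂ = 0.5:
  ψ₂ = 0.500: g = -0.0385, g' = -0.470 → ψ₂ = 0.418
  ψ₂ = 0.418: g = -0.0022, g' = -0.419 → ψ₂ = 0.413
Converged at ψ₂ = 0.413.
  isopentane: x = 0.576, y = 0.869
  n-hexane: x = 0.250, y = 0.098
  n-heptane: x = 0.174, y = 0.034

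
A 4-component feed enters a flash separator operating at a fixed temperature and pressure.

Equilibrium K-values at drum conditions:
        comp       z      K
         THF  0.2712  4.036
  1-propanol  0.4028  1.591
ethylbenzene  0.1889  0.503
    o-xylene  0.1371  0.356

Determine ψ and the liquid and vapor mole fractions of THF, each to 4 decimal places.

Rachford–Rice: g(ψ) = Σ zᵢ(Kᵢ−1)/(1+ψ(Kᵢ−1)) = 0.
g(0) = ΣzᵢKᵢ − 1 = 0.8792 and g(1) = 1 − Σzᵢ/Kᵢ = -0.0810, so a root lies in (0, 1).
Newton iteration, ψ⁰ = 0.63:
  ψ = 0.6300: g = 0.17090, g' = -0.6292 → ψ = 0.9016
  ψ = 0.9016: g = -0.00503, g' = -0.7153 → ψ = 0.8946
  ψ = 0.8946: g = -0.00002, g' = -0.7089 → ψ = 0.8945
Converged at ψ = 0.8945.
Compositions from xᵢ = zᵢ/(1+ψ(Kᵢ−1)), yᵢ = Kᵢxᵢ:
  THF: x = 0.0730, y = 0.2946
  1-propanol: x = 0.2635, y = 0.4192
  ethylbenzene: x = 0.3401, y = 0.1711
  o-xylene: x = 0.3234, y = 0.1151

ψ = 0.8945, x_THF = 0.0730, y_THF = 0.2946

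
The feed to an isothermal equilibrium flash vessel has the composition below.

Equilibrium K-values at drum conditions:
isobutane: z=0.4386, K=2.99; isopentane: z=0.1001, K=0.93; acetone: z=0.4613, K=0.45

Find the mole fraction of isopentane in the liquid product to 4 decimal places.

Newton iteration, V/F⁰ = 0.44:
  V/F = 0.4400: g = 0.12341, g' = -0.7371 → V/F = 0.6074
  V/F = 0.6074: g = 0.00684, g' = -0.6712 → V/F = 0.6176
Converged at V/F = 0.6176.
Compositions from xᵢ = zᵢ/(1+V/F(Kᵢ−1)), yᵢ = Kᵢxᵢ:
  isobutane: x = 0.1968, y = 0.5883
  isopentane: x = 0.1046, y = 0.0973
  acetone: x = 0.6986, y = 0.3144

x_isopentane = 0.1046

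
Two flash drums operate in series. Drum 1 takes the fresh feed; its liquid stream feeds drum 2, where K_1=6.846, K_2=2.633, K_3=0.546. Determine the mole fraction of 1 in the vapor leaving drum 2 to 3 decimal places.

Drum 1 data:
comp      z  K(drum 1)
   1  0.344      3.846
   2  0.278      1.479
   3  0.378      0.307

Drum 1:
Newton iteration, ψ₁⁰ = 0.5:
  ψ₁ = 0.500: g = 0.1106, g' = -0.941 → ψ₁ = 0.618
  ψ₁ = 0.618: g = -0.0001, g' = -0.959 → ψ₁ = 0.617
Converged at ψ₁ = 0.617.
Drum-1 compositions:
  1: x = 0.125, y = 0.480
  2: x = 0.215, y = 0.317
  3: x = 0.661, y = 0.203
Drum-2 feed = drum-1 liquid: z₂ = (0.1248, 0.2145, 0.6607).
Drum 2:
Rachford–Rice: g(ψ₂) = Σ zᵢ(Kᵢ−1)/(1+ψ₂(Kᵢ−1)) = 0.
Feasibility: ΣzᵢKᵢ = 1.780, Σzᵢ/Kᵢ = 1.310 — both > 1, two phases present.
Iterate (Newton) starting at ψ₂ = 0.35:
  ψ₂ = 0.350: g = 0.1058, g' = -0.884 → ψ₂ = 0.470
  ψ₂ = 0.470: g = 0.0118, g' = -0.707 → ψ₂ = 0.486
  ψ₂ = 0.486: g = 0.0001, g' = -0.691 → ψ₂ = 0.487
Converged at ψ₂ = 0.487.
  1: x = 0.032, y = 0.222
  2: x = 0.120, y = 0.315
  3: x = 0.848, y = 0.463

y_1 (drum 2) = 0.222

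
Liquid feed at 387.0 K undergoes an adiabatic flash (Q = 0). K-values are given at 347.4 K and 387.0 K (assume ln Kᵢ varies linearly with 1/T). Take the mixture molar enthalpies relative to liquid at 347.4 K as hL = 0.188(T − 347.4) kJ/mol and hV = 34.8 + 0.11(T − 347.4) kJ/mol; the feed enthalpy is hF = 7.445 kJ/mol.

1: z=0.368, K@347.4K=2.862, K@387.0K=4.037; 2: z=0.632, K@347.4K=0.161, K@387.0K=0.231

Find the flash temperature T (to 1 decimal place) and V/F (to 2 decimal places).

Adiabatic flash: solve Rachford–Rice at each trial T, then check hF = ψ·hV(T) + (1−ψ)·hL(T).
  T = 347.4 K: K = (2.862, 0.161), RR gives ψ = 0.099, H_out = 3.452 kJ/mol
  T = 387.0 K: K = (4.037, 0.231), RR gives ψ = 0.270, H_out = 16.021 kJ/mol
  T = 367.2 K: K = (3.431, 0.195), RR gives ψ = 0.197, H_out = 10.274 kJ/mol
  T = 357.3 K: K = (3.141, 0.178), RR gives ψ = 0.152, H_out = 7.044 kJ/mol
  T = 362.2 K: K = (3.283, 0.186), RR gives ψ = 0.175, H_out = 8.680 kJ/mol
  T = 359.8 K: K = (3.214, 0.182), RR gives ψ = 0.164, H_out = 7.889 kJ/mol
  T = 358.6 K: K = (3.179, 0.180), RR gives ψ = 0.159, H_out = 7.486 kJ/mol
Linear interpolation between T = 357.3 (H_out = 7.044) and T = 358.6 (H_out = 7.486) on hF = 7.445 gives T ≈ 358.5 K, at which ψ = 0.16.

T = 358.5 K, V/F = 0.16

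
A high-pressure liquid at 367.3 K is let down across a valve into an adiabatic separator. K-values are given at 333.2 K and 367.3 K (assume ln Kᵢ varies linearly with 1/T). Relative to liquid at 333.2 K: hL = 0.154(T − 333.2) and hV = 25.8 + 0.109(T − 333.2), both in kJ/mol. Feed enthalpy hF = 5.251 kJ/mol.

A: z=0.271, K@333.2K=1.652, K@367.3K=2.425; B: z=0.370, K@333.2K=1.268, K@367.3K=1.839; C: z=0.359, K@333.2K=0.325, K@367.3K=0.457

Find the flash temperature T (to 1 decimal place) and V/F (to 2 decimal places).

Adiabatic flash: solve Rachford–Rice at each trial T, then check hF = ψ·hV(T) + (1−ψ)·hL(T).
  T = 333.2 K: K = (1.652, 1.268, 0.325), RR gives ψ = 0.108, H_out = 2.791 kJ/mol
  T = 367.3 K: K = (2.425, 1.839, 0.457), RR gives ψ = 0.839, H_out = 25.611 kJ/mol
  T = 350.2 K: K = (2.019, 1.540, 0.388), RR gives ψ = 0.550, H_out = 16.398 kJ/mol
  T = 341.7 K: K = (1.831, 1.401, 0.356), RR gives ψ = 0.365, H_out = 10.584 kJ/mol
  T = 337.4 K: K = (1.739, 1.333, 0.340), RR gives ψ = 0.248, H_out = 6.987 kJ/mol
  T = 335.3 K: K = (1.695, 1.300, 0.333), RR gives ψ = 0.182, H_out = 4.990 kJ/mol
Linear interpolation between T = 335.3 (H_out = 4.990) and T = 337.4 (H_out = 6.987) on hF = 5.251 gives T ≈ 335.6 K, at which ψ = 0.19.

T = 335.6 K, V/F = 0.19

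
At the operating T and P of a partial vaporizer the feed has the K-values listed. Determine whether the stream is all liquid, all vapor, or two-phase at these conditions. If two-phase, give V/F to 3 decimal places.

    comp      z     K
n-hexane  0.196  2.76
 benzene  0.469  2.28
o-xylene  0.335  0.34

ΣzᵢKᵢ = 1.724; Σzᵢ/Kᵢ = 1.262.
Both exceed 1, so a two-phase solution exists.
Newton–Raphson from ψ = 0.56:
  ψ = 0.560: g = 0.1727, g' = -0.782 → ψ = 0.781
  ψ = 0.781: g = -0.0107, g' = -0.921 → ψ = 0.769
Converged at ψ = 0.769.

two-phase, V/F = 0.769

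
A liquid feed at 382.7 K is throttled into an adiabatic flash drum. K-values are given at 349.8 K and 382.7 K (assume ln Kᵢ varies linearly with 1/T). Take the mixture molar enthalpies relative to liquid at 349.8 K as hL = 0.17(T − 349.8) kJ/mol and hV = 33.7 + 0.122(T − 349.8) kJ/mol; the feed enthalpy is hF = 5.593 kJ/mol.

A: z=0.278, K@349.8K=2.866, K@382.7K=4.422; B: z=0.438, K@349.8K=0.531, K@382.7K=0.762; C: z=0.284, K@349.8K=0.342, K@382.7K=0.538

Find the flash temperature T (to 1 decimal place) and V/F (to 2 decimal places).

T = 352.1 K, V/F = 0.16

Adiabatic flash: solve Rachford–Rice at each trial T, then check hF = ψ·hV(T) + (1−ψ)·hL(T).
  T = 349.8 K: K = (2.866, 0.531, 0.342), RR gives ψ = 0.124, H_out = 4.167 kJ/mol
  T = 382.7 K: K = (4.422, 0.762, 0.538), RR gives ψ = 0.617, H_out = 25.415 kJ/mol
  T = 366.2 K: K = (3.592, 0.641, 0.433), RR gives ψ = 0.346, H_out = 14.177 kJ/mol
  T = 358.0 K: K = (3.217, 0.585, 0.386), RR gives ψ = 0.235, H_out = 9.212 kJ/mol
  T = 353.9 K: K = (3.038, 0.557, 0.364), RR gives ψ = 0.180, H_out = 6.721 kJ/mol
  T = 351.9 K: K = (2.954, 0.544, 0.353), RR gives ψ = 0.153, H_out = 5.486 kJ/mol
Linear interpolation between T = 351.9 (H_out = 5.486) and T = 353.9 (H_out = 6.721) on hF = 5.593 gives T ≈ 352.1 K, at which ψ = 0.16.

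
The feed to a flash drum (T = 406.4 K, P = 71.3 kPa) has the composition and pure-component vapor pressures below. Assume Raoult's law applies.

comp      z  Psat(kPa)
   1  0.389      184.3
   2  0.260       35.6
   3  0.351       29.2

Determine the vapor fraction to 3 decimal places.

Raoult's law: Kᵢ = Pᵢˢᵃᵗ/P = Pᵢˢᵃᵗ/71.3.
  K_1 = 184.3/71.3 = 2.58485, K_2 = 35.6/71.3 = 0.49930, K_3 = 29.2/71.3 = 0.40954
Let ψ = V/F and solve Σ zᵢ(Kᵢ−1)/(1+ψ(Kᵢ−1)) = 0.
Check two-phase: ΣzᵢKᵢ = 1.279 > 1 and Σzᵢ/Kᵢ = 1.528 > 1, so g(0) = 0.279 > 0 and g(1) = -0.528 < 0.
Iterate (Newton) starting at ψ = 0.62:
  ψ = 0.620: g = -0.2048, g' = -0.690 → ψ = 0.323
  ψ = 0.323: g = -0.0038, g' = -0.707 → ψ = 0.318
Converged at ψ = 0.318.

ψ = 0.318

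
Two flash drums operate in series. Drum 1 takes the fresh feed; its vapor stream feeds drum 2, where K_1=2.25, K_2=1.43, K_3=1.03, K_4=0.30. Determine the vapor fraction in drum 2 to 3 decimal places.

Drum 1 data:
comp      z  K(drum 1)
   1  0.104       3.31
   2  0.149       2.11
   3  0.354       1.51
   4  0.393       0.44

Drum 1:
Let ψ₁ = V/F and solve Σ zᵢ(Kᵢ−1)/(1+ψ₁(Kᵢ−1)) = 0.
g(0) = ΣzᵢKᵢ − 1 = 0.366 and g(1) = 1 − Σzᵢ/Kᵢ = -0.230, so a root lies in (0, 1).
Newton–Raphson from ψ₁ = 0.31:
  ψ₁ = 0.310: g = 0.1526, g' = -0.539 → ψ₁ = 0.593
  ψ₁ = 0.593: g = 0.0102, g' = -0.496 → ψ₁ = 0.614
Converged at ψ₁ = 0.614.
Drum-1 compositions:
  1: x = 0.043, y = 0.142
  2: x = 0.089, y = 0.187
  3: x = 0.270, y = 0.407
  4: x = 0.599, y = 0.263
Drum-2 feed = drum-1 vapor: z₂ = (0.1424, 0.1870, 0.4071, 0.2634).
Drum 2:
Iterate (Newton) starting at ψ₂ = 0.5:
  ψ₂ = 0.500: g = -0.0959, g' = -0.414 → ψ₂ = 0.268
  ψ₂ = 0.268: g = -0.0094, g' = -0.349 → ψ₂ = 0.241
Converged at ψ₂ = 0.241.
  1: x = 0.109, y = 0.246
  2: x = 0.169, y = 0.242
  3: x = 0.404, y = 0.416
  4: x = 0.317, y = 0.095

V/F (drum 2) = 0.241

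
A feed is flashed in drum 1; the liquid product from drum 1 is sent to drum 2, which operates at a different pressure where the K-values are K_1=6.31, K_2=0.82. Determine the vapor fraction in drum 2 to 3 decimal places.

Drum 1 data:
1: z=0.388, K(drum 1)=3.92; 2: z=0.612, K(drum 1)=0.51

Drum 1:
Material balance + equilibrium reduce to Σ zᵢ(Kᵢ−1)/(1+ψ₁(Kᵢ−1)) = 0.
Feasibility: ΣzᵢKᵢ = 1.833, Σzᵢ/Kᵢ = 1.299 — both > 1, two phases present.
Newton–Raphson from ψ₁ = 0.62:
  ψ₁ = 0.620: g = -0.0276, g' = -0.722 → ψ₁ = 0.582
Converged at ψ₁ = 0.582.
Drum-1 compositions:
  1: x = 0.144, y = 0.563
  2: x = 0.856, y = 0.437
Drum-2 feed = drum-1 liquid: z₂ = (0.1437, 0.8563).
Drum 2:
Material balance + equilibrium reduce to Σ zᵢ(Kᵢ−1)/(1+ψ₂(Kᵢ−1)) = 0.
Check two-phase: ΣzᵢKᵢ = 1.609 > 1 and Σzᵢ/Kᵢ = 1.067 > 1, so g(0) = 0.609 > 0 and g(1) = -0.067 < 0.
Newton iteration, ψ₂⁰ = 0.65:
  ψ₂ = 0.650: g = -0.0032, g' = -0.240 → ψ₂ = 0.637
Converged at ψ₂ = 0.637.
  1: x = 0.033, y = 0.207
  2: x = 0.967, y = 0.793

V/F (drum 2) = 0.637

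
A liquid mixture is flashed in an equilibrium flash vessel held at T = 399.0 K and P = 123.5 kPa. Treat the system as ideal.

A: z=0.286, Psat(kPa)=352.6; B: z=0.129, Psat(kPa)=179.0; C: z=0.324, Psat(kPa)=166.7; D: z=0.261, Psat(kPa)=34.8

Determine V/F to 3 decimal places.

V/F = 0.686

Raoult's law: Kᵢ = Pᵢˢᵃᵗ/P = Pᵢˢᵃᵗ/123.5.
  K_A = 352.6/123.5 = 2.85506, K_B = 179.0/123.5 = 1.44939, K_C = 166.7/123.5 = 1.34980, K_D = 34.8/123.5 = 0.28178
Material balance + equilibrium reduce to Σ zᵢ(Kᵢ−1)/(1+V/F(Kᵢ−1)) = 0.
g(0) = ΣzᵢKᵢ − 1 = 0.514 and g(1) = 1 − Σzᵢ/Kᵢ = -0.355, so a root lies in (0, 1).
Iterate (Newton) starting at V/F = 0.5:
  V/F = 0.500: g = 0.1266, g' = -0.639 → V/F = 0.698
  V/F = 0.698: g = -0.0096, g' = -0.769 → V/F = 0.686
Converged at V/F = 0.686.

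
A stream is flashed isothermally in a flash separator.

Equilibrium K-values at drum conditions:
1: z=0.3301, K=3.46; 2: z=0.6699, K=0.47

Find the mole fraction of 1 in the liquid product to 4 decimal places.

Let β = V/F and solve Σ zᵢ(Kᵢ−1)/(1+β(Kᵢ−1)) = 0.
Check two-phase: ΣzᵢKᵢ = 1.4570 > 1 and Σzᵢ/Kᵢ = 1.5207 > 1, so g(0) = 0.4570 > 0 and g(1) = -0.5207 < 0.
Newton iteration, β⁰ = 0.44:
  β = 0.4400: g = -0.07307, g' = -0.7807 → β = 0.3464
  β = 0.3464: g = 0.00354, g' = -0.8646 → β = 0.3505
Converged at β = 0.3505.
Compositions from xᵢ = zᵢ/(1+β(Kᵢ−1)), yᵢ = Kᵢxᵢ:
  1: x = 0.1773, y = 0.6133
  2: x = 0.8227, y = 0.3867

x_1 = 0.1773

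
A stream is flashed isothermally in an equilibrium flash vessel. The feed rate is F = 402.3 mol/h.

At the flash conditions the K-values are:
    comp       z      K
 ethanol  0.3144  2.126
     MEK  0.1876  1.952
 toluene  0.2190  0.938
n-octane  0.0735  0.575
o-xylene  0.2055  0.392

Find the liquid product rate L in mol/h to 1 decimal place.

L = 95.1 mol/h

Iterate (Newton) starting at ψ = 0.64:
  ψ = 0.6400: g = 0.05515, g' = -0.4298 → ψ = 0.7683
  ψ = 0.7683: g = -0.00215, g' = -0.4690 → ψ = 0.7637
Converged at ψ = 0.7637.
Then V = ψ·F = 0.7637·402.3 = 307.2 mol/h and L = F − V = 95.1 mol/h.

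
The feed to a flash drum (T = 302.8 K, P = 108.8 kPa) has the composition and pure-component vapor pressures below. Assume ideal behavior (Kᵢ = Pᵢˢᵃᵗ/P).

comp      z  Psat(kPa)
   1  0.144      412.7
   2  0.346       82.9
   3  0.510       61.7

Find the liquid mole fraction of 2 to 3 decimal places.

x_2 = 0.354

Raoult's law: Kᵢ = Pᵢˢᵃᵗ/P = Pᵢˢᵃᵗ/108.8.
  K_1 = 412.7/108.8 = 3.79320, K_2 = 82.9/108.8 = 0.76195, K_3 = 61.7/108.8 = 0.56710
Rachford–Rice: g(β) = Σ zᵢ(Kᵢ−1)/(1+β(Kᵢ−1)) = 0.
Check two-phase: ΣzᵢKᵢ = 1.099 > 1 and Σzᵢ/Kᵢ = 1.391 > 1, so g(0) = 0.099 > 0 and g(1) = -0.391 < 0.
Newton iteration, β⁰ = 0.43:
  β = 0.430: g = -0.1803, g' = -0.401 → β = 0.000
  β = 0.000: g = 0.0991, g' = -1.239 → β = 0.080
  β = 0.080: g = 0.0161, g' = -0.874 → β = 0.098
  β = 0.098: g = 0.0005, g' = -0.816 → β = 0.099
Converged at β = 0.099.
Compositions from xᵢ = zᵢ/(1+β(Kᵢ−1)), yᵢ = Kᵢxᵢ:
  1: x = 0.113, y = 0.428
  2: x = 0.354, y = 0.270
  3: x = 0.533, y = 0.302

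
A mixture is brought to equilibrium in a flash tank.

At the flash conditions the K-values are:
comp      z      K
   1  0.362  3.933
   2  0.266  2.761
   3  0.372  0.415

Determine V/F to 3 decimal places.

V/F = 0.914

Newton iteration, V/F⁰ = 0.31:
  V/F = 0.310: g = 0.5933, g' = -1.389 → V/F = 0.737
  V/F = 0.737: g = 0.1571, g' = -0.861 → V/F = 0.919
  V/F = 0.919: g = -0.0049, g' = -0.944 → V/F = 0.914
Converged at V/F = 0.914.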